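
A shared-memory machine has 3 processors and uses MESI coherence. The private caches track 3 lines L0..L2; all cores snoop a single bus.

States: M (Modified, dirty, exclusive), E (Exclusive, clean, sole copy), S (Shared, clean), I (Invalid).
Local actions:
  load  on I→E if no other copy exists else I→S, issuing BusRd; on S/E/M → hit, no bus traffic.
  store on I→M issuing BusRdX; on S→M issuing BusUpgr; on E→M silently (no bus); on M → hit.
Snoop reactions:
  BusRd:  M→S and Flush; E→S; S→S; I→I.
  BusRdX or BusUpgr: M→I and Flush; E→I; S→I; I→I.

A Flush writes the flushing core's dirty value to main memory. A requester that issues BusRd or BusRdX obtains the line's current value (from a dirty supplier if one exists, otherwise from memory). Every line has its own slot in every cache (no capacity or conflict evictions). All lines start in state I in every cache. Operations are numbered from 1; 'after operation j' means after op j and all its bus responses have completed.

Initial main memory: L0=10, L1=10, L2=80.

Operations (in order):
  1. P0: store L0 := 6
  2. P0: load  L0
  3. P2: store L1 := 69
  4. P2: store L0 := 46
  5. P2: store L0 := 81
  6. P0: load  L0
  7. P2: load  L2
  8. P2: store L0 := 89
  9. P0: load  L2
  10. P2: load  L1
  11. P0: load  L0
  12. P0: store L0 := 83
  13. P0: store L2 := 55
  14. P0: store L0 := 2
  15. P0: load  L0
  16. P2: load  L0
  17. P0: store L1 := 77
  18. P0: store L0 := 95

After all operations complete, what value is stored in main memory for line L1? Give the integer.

1. P0: store L0 := 6  bus=[BusRdX]  L0: P0=M P1=I P2=I  mem[L0]=10
2. P0: load  L0  bus=[-]  L0: P0=M P1=I P2=I  mem[L0]=10
3. P2: store L1 := 69  bus=[BusRdX]  L1: P0=I P1=I P2=M  mem[L1]=10
4. P2: store L0 := 46  bus=[BusRdX,Flush]  L0: P0=I P1=I P2=M  mem[L0]=6
5. P2: store L0 := 81  bus=[-]  L0: P0=I P1=I P2=M  mem[L0]=6
6. P0: load  L0  bus=[BusRd,Flush]  L0: P0=S P1=I P2=S  mem[L0]=81
7. P2: load  L2  bus=[BusRd]  L2: P0=I P1=I P2=E  mem[L2]=80
8. P2: store L0 := 89  bus=[BusUpgr]  L0: P0=I P1=I P2=M  mem[L0]=81
9. P0: load  L2  bus=[BusRd]  L2: P0=S P1=I P2=S  mem[L2]=80
10. P2: load  L1  bus=[-]  L1: P0=I P1=I P2=M  mem[L1]=10
11. P0: load  L0  bus=[BusRd,Flush]  L0: P0=S P1=I P2=S  mem[L0]=89
12. P0: store L0 := 83  bus=[BusUpgr]  L0: P0=M P1=I P2=I  mem[L0]=89
13. P0: store L2 := 55  bus=[BusUpgr]  L2: P0=M P1=I P2=I  mem[L2]=80
14. P0: store L0 := 2  bus=[-]  L0: P0=M P1=I P2=I  mem[L0]=89
15. P0: load  L0  bus=[-]  L0: P0=M P1=I P2=I  mem[L0]=89
16. P2: load  L0  bus=[BusRd,Flush]  L0: P0=S P1=I P2=S  mem[L0]=2
17. P0: store L1 := 77  bus=[BusRdX,Flush]  L1: P0=M P1=I P2=I  mem[L1]=69
18. P0: store L0 := 95  bus=[BusUpgr]  L0: P0=M P1=I P2=I  mem[L0]=2

memory[L1] = 69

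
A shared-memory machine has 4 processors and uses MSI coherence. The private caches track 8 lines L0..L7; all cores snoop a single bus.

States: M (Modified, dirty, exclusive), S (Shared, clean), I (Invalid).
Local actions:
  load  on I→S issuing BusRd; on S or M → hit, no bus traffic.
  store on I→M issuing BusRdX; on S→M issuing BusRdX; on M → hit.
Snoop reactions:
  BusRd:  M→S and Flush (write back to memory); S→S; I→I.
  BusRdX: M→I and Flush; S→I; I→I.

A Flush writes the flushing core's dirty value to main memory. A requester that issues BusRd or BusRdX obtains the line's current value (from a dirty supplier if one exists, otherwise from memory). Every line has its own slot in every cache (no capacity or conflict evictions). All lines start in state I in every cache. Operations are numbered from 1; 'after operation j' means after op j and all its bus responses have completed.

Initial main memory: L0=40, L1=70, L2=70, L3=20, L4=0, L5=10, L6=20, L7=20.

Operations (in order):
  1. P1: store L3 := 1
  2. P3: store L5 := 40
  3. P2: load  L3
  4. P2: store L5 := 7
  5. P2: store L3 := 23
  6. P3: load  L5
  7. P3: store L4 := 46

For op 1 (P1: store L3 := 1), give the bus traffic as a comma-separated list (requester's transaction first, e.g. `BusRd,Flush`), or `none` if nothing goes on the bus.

step 1: P1: store L3 := 1  ⟶  IMII  (L3)  txn=BusRdX  M[L3]=20
step 2: P3: store L5 := 40  ⟶  IIIM  (L5)  txn=BusRdX  M[L5]=10
step 3: P2: load  L3  ⟶  ISSI  (L3)  txn=BusRd+Flush  M[L3]=1
step 4: P2: store L5 := 7  ⟶  IIMI  (L5)  txn=BusRdX+Flush  M[L5]=40
step 5: P2: store L3 := 23  ⟶  IIMI  (L3)  txn=BusRdX  M[L3]=1
step 6: P3: load  L5  ⟶  IISS  (L5)  txn=BusRd+Flush  M[L5]=7
step 7: P3: store L4 := 46  ⟶  IIIM  (L4)  txn=BusRdX  M[L4]=0

bus = BusRdX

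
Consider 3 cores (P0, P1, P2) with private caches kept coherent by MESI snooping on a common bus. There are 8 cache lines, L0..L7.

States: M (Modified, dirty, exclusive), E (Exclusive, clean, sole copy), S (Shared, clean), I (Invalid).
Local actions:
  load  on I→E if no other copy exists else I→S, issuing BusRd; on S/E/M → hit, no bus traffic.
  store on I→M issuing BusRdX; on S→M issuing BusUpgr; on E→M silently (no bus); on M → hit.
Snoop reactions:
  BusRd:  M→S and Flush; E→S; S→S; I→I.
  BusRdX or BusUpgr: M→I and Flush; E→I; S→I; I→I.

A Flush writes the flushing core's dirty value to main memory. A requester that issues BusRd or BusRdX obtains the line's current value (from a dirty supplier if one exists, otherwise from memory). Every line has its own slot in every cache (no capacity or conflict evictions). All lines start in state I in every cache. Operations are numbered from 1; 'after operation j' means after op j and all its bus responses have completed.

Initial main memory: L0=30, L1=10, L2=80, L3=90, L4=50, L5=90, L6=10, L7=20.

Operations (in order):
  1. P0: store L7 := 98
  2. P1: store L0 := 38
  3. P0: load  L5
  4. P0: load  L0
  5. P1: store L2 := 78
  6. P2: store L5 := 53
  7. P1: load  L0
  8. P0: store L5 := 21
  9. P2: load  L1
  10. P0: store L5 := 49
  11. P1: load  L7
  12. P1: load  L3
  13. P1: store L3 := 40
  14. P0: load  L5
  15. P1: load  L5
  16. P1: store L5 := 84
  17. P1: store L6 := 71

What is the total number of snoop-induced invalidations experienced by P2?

[1] P0: store L7 := 98 | P0:M(98), P1:I, P2:I | bus: BusRdX
[2] P1: store L0 := 38 | P0:I, P1:M(38), P2:I | bus: BusRdX
[3] P0: load  L5 | P0:E(90), P1:I, P2:I | bus: BusRd
[4] P0: load  L0 | P0:S(38), P1:S(38), P2:I | bus: BusRd,Flush
[5] P1: store L2 := 78 | P0:I, P1:M(78), P2:I | bus: BusRdX
[6] P2: store L5 := 53 | P0:I, P1:I, P2:M(53) | bus: BusRdX
[7] P1: load  L0 | P0:S(38), P1:S(38), P2:I | bus: none
[8] P0: store L5 := 21 | P0:M(21), P1:I, P2:I | bus: BusRdX,Flush
[9] P2: load  L1 | P0:I, P1:I, P2:E(10) | bus: BusRd
[10] P0: store L5 := 49 | P0:M(49), P1:I, P2:I | bus: none
[11] P1: load  L7 | P0:S(98), P1:S(98), P2:I | bus: BusRd,Flush
[12] P1: load  L3 | P0:I, P1:E(90), P2:I | bus: BusRd
[13] P1: store L3 := 40 | P0:I, P1:M(40), P2:I | bus: none
[14] P0: load  L5 | P0:M(49), P1:I, P2:I | bus: none
[15] P1: load  L5 | P0:S(49), P1:S(49), P2:I | bus: BusRd,Flush
[16] P1: store L5 := 84 | P0:I, P1:M(84), P2:I | bus: BusUpgr
[17] P1: store L6 := 71 | P0:I, P1:M(71), P2:I | bus: BusRdX

invalidations = 1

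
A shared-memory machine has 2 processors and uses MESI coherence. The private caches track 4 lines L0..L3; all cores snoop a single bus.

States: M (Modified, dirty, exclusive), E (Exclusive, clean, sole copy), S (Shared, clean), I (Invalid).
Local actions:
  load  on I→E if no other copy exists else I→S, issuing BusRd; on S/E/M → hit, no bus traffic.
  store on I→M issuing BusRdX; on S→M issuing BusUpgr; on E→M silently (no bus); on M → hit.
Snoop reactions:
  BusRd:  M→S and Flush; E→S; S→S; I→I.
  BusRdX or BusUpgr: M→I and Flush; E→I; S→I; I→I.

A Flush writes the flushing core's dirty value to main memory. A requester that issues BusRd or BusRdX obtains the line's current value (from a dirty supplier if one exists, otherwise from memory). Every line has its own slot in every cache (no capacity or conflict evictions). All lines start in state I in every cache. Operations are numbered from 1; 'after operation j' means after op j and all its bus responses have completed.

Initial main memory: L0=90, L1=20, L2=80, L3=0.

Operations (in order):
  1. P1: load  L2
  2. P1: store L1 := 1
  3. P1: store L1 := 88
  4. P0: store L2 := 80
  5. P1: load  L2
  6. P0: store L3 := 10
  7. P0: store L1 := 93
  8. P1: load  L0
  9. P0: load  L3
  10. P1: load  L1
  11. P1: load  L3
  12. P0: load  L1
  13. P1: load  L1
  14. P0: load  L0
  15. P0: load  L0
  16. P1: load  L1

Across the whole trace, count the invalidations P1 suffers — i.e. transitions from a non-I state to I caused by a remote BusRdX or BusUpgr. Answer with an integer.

[1] P1: load  L2 | P0:I, P1:E(80) | bus: BusRd
[2] P1: store L1 := 1 | P0:I, P1:M(1) | bus: BusRdX
[3] P1: store L1 := 88 | P0:I, P1:M(88) | bus: none
[4] P0: store L2 := 80 | P0:M(80), P1:I | bus: BusRdX
[5] P1: load  L2 | P0:S(80), P1:S(80) | bus: BusRd,Flush
[6] P0: store L3 := 10 | P0:M(10), P1:I | bus: BusRdX
[7] P0: store L1 := 93 | P0:M(93), P1:I | bus: BusRdX,Flush
[8] P1: load  L0 | P0:I, P1:E(90) | bus: BusRd
[9] P0: load  L3 | P0:M(10), P1:I | bus: none
[10] P1: load  L1 | P0:S(93), P1:S(93) | bus: BusRd,Flush
[11] P1: load  L3 | P0:S(10), P1:S(10) | bus: BusRd,Flush
[12] P0: load  L1 | P0:S(93), P1:S(93) | bus: none
[13] P1: load  L1 | P0:S(93), P1:S(93) | bus: none
[14] P0: load  L0 | P0:S(90), P1:S(90) | bus: BusRd
[15] P0: load  L0 | P0:S(90), P1:S(90) | bus: none
[16] P1: load  L1 | P0:S(93), P1:S(93) | bus: none

invalidations = 2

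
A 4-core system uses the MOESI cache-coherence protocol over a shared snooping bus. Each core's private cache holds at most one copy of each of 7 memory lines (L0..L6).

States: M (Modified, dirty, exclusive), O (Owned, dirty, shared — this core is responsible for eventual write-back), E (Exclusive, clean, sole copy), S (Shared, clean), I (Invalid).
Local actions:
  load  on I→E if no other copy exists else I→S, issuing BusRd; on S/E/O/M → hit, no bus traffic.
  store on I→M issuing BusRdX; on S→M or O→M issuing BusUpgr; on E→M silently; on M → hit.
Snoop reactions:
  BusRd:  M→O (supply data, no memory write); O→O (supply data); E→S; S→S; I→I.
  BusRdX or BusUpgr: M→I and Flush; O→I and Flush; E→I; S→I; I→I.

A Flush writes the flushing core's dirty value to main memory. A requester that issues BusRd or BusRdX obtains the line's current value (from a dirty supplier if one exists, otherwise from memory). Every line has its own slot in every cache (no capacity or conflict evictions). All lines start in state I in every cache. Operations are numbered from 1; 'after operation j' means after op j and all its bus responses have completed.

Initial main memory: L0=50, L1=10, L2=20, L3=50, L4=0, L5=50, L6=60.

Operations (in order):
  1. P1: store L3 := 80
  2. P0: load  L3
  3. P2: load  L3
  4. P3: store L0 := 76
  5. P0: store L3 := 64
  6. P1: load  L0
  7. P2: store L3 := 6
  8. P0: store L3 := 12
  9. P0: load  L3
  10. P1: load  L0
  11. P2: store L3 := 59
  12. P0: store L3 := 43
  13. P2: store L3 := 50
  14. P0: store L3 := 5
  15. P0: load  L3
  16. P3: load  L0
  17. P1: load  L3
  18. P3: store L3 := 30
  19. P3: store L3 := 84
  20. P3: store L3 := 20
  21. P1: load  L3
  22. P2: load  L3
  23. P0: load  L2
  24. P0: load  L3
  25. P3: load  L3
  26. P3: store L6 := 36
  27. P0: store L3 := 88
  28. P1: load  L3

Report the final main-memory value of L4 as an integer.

memory[L4] = 0

step 1: P1: store L3 := 80  ⟶  IMII  (L3)  txn=BusRdX  M[L3]=50
step 2: P0: load  L3  ⟶  SOII  (L3)  txn=BusRd  M[L3]=50
step 3: P2: load  L3  ⟶  SOSI  (L3)  txn=BusRd  M[L3]=50
step 4: P3: store L0 := 76  ⟶  IIIM  (L0)  txn=BusRdX  M[L0]=50
step 5: P0: store L3 := 64  ⟶  MIII  (L3)  txn=BusUpgr+Flush  M[L3]=80
step 6: P1: load  L0  ⟶  ISIO  (L0)  txn=BusRd  M[L0]=50
step 7: P2: store L3 := 6  ⟶  IIMI  (L3)  txn=BusRdX+Flush  M[L3]=64
step 8: P0: store L3 := 12  ⟶  MIII  (L3)  txn=BusRdX+Flush  M[L3]=6
step 9: P0: load  L3  ⟶  MIII  (L3)  txn=∅  M[L3]=6
step 10: P1: load  L0  ⟶  ISIO  (L0)  txn=∅  M[L0]=50
step 11: P2: store L3 := 59  ⟶  IIMI  (L3)  txn=BusRdX+Flush  M[L3]=12
step 12: P0: store L3 := 43  ⟶  MIII  (L3)  txn=BusRdX+Flush  M[L3]=59
step 13: P2: store L3 := 50  ⟶  IIMI  (L3)  txn=BusRdX+Flush  M[L3]=43
step 14: P0: store L3 := 5  ⟶  MIII  (L3)  txn=BusRdX+Flush  M[L3]=50
step 15: P0: load  L3  ⟶  MIII  (L3)  txn=∅  M[L3]=50
step 16: P3: load  L0  ⟶  ISIO  (L0)  txn=∅  M[L0]=50
step 17: P1: load  L3  ⟶  OSII  (L3)  txn=BusRd  M[L3]=50
step 18: P3: store L3 := 30  ⟶  IIIM  (L3)  txn=BusRdX+Flush  M[L3]=5
step 19: P3: store L3 := 84  ⟶  IIIM  (L3)  txn=∅  M[L3]=5
step 20: P3: store L3 := 20  ⟶  IIIM  (L3)  txn=∅  M[L3]=5
step 21: P1: load  L3  ⟶  ISIO  (L3)  txn=BusRd  M[L3]=5
step 22: P2: load  L3  ⟶  ISSO  (L3)  txn=BusRd  M[L3]=5
step 23: P0: load  L2  ⟶  EIII  (L2)  txn=BusRd  M[L2]=20
step 24: P0: load  L3  ⟶  SSSO  (L3)  txn=BusRd  M[L3]=5
step 25: P3: load  L3  ⟶  SSSO  (L3)  txn=∅  M[L3]=5
step 26: P3: store L6 := 36  ⟶  IIIM  (L6)  txn=BusRdX  M[L6]=60
step 27: P0: store L3 := 88  ⟶  MIII  (L3)  txn=BusUpgr+Flush  M[L3]=20
step 28: P1: load  L3  ⟶  OSII  (L3)  txn=BusRd  M[L3]=20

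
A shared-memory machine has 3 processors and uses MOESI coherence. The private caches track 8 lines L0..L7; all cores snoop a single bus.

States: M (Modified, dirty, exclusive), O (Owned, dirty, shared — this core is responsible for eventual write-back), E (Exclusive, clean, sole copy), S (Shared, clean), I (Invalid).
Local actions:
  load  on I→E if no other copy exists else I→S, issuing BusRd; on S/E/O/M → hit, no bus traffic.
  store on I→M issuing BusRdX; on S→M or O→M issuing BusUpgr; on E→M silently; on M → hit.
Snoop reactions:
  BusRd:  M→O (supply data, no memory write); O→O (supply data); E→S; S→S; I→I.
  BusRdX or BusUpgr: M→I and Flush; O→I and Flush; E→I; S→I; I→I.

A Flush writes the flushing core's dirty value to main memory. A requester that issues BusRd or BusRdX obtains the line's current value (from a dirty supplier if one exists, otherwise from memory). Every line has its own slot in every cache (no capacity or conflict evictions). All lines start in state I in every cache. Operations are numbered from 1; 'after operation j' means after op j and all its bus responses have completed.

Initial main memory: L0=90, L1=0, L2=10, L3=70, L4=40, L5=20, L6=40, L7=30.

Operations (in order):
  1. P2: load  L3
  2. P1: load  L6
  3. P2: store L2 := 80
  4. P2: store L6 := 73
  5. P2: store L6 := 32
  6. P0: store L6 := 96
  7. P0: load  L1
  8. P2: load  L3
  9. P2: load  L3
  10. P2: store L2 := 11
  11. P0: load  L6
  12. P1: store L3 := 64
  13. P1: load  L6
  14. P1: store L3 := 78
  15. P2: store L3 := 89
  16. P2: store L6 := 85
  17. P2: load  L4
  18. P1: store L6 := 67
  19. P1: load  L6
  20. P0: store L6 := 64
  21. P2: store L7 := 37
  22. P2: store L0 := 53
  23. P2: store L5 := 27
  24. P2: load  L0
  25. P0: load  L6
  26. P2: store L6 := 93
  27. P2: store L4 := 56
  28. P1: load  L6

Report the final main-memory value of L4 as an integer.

1. P2: load  L3  bus=[BusRd]  L3: P0=I P1=I P2=E  mem[L3]=70
2. P1: load  L6  bus=[BusRd]  L6: P0=I P1=E P2=I  mem[L6]=40
3. P2: store L2 := 80  bus=[BusRdX]  L2: P0=I P1=I P2=M  mem[L2]=10
4. P2: store L6 := 73  bus=[BusRdX]  L6: P0=I P1=I P2=M  mem[L6]=40
5. P2: store L6 := 32  bus=[-]  L6: P0=I P1=I P2=M  mem[L6]=40
6. P0: store L6 := 96  bus=[BusRdX,Flush]  L6: P0=M P1=I P2=I  mem[L6]=32
7. P0: load  L1  bus=[BusRd]  L1: P0=E P1=I P2=I  mem[L1]=0
8. P2: load  L3  bus=[-]  L3: P0=I P1=I P2=E  mem[L3]=70
9. P2: load  L3  bus=[-]  L3: P0=I P1=I P2=E  mem[L3]=70
10. P2: store L2 := 11  bus=[-]  L2: P0=I P1=I P2=M  mem[L2]=10
11. P0: load  L6  bus=[-]  L6: P0=M P1=I P2=I  mem[L6]=32
12. P1: store L3 := 64  bus=[BusRdX]  L3: P0=I P1=M P2=I  mem[L3]=70
13. P1: load  L6  bus=[BusRd]  L6: P0=O P1=S P2=I  mem[L6]=32
14. P1: store L3 := 78  bus=[-]  L3: P0=I P1=M P2=I  mem[L3]=70
15. P2: store L3 := 89  bus=[BusRdX,Flush]  L3: P0=I P1=I P2=M  mem[L3]=78
16. P2: store L6 := 85  bus=[BusRdX,Flush]  L6: P0=I P1=I P2=M  mem[L6]=96
17. P2: load  L4  bus=[BusRd]  L4: P0=I P1=I P2=E  mem[L4]=40
18. P1: store L6 := 67  bus=[BusRdX,Flush]  L6: P0=I P1=M P2=I  mem[L6]=85
19. P1: load  L6  bus=[-]  L6: P0=I P1=M P2=I  mem[L6]=85
20. P0: store L6 := 64  bus=[BusRdX,Flush]  L6: P0=M P1=I P2=I  mem[L6]=67
21. P2: store L7 := 37  bus=[BusRdX]  L7: P0=I P1=I P2=M  mem[L7]=30
22. P2: store L0 := 53  bus=[BusRdX]  L0: P0=I P1=I P2=M  mem[L0]=90
23. P2: store L5 := 27  bus=[BusRdX]  L5: P0=I P1=I P2=M  mem[L5]=20
24. P2: load  L0  bus=[-]  L0: P0=I P1=I P2=M  mem[L0]=90
25. P0: load  L6  bus=[-]  L6: P0=M P1=I P2=I  mem[L6]=67
26. P2: store L6 := 93  bus=[BusRdX,Flush]  L6: P0=I P1=I P2=M  mem[L6]=64
27. P2: store L4 := 56  bus=[-]  L4: P0=I P1=I P2=M  mem[L4]=40
28. P1: load  L6  bus=[BusRd]  L6: P0=I P1=S P2=O  mem[L6]=64

memory[L4] = 40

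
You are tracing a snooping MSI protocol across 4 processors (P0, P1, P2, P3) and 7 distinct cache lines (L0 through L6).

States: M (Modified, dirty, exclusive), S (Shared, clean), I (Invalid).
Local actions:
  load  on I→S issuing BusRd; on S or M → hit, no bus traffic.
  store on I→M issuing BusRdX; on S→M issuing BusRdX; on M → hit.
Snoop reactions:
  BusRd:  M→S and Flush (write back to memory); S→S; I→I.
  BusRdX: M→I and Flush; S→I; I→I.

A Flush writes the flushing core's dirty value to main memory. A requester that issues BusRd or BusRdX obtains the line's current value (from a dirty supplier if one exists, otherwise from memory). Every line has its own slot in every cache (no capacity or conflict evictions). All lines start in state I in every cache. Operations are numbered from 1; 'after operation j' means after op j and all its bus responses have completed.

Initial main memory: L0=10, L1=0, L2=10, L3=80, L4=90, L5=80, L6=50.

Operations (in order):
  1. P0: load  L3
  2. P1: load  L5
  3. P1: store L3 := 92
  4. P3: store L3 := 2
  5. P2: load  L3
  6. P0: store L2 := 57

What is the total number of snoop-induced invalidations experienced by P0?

invalidations = 1

  op1 P0: load  L3 → S/I/I/I on L3; bus BusRd; mem=80
  op2 P1: load  L5 → I/S/I/I on L5; bus BusRd; mem=80
  op3 P1: store L3 := 92 → I/M/I/I on L3; bus BusRdX; mem=80
  op4 P3: store L3 := 2 → I/I/I/M on L3; bus BusRdX Flush; mem=92
  op5 P2: load  L3 → I/I/S/S on L3; bus BusRd Flush; mem=2
  op6 P0: store L2 := 57 → M/I/I/I on L2; bus BusRdX; mem=10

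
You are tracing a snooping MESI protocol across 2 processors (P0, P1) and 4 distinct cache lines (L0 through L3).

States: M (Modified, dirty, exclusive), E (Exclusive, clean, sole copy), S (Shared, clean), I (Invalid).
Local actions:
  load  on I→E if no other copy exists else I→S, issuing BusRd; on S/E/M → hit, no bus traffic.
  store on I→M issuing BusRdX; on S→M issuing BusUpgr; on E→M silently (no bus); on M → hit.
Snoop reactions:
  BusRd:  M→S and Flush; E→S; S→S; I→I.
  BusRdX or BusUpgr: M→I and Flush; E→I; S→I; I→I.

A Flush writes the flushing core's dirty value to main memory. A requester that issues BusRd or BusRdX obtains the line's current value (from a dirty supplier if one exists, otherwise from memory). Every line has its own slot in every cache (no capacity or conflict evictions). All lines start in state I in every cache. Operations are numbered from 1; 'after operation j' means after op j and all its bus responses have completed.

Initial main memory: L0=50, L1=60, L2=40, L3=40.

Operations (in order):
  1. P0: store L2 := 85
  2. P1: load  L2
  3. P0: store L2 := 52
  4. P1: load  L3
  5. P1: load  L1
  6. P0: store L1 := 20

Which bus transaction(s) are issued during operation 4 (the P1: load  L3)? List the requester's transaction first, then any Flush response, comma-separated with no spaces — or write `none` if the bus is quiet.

bus = BusRd

  op1 P0: store L2 := 85 → M/I on L2; bus BusRdX; mem=40
  op2 P1: load  L2 → S/S on L2; bus BusRd Flush; mem=85
  op3 P0: store L2 := 52 → M/I on L2; bus BusUpgr; mem=85
  op4 P1: load  L3 → I/E on L3; bus BusRd; mem=40
  op5 P1: load  L1 → I/E on L1; bus BusRd; mem=60
  op6 P0: store L1 := 20 → M/I on L1; bus BusRdX; mem=60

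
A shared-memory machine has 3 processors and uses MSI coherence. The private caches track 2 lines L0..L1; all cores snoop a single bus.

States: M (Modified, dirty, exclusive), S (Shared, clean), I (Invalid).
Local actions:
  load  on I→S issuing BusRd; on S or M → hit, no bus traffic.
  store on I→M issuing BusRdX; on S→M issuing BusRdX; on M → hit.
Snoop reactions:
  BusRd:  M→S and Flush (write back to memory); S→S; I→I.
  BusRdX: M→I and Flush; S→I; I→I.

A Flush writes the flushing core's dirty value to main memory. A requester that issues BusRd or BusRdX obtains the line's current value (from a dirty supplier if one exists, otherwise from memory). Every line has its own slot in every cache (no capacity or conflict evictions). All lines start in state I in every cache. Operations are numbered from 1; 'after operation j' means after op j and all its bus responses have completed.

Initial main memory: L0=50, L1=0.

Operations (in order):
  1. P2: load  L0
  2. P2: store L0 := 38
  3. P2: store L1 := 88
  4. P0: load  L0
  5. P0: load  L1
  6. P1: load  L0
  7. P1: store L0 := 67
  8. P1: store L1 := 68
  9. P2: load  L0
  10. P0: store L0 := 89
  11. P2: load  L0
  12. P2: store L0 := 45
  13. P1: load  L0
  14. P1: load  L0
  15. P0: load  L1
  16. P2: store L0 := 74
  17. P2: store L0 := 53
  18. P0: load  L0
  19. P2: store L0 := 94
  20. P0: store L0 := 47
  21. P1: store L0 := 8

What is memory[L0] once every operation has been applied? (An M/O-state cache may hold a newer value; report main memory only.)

step 1: P2: load  L0  ⟶  IIS  (L0)  txn=BusRd  M[L0]=50
step 2: P2: store L0 := 38  ⟶  IIM  (L0)  txn=BusRdX  M[L0]=50
step 3: P2: store L1 := 88  ⟶  IIM  (L1)  txn=BusRdX  M[L1]=0
step 4: P0: load  L0  ⟶  SIS  (L0)  txn=BusRd+Flush  M[L0]=38
step 5: P0: load  L1  ⟶  SIS  (L1)  txn=BusRd+Flush  M[L1]=88
step 6: P1: load  L0  ⟶  SSS  (L0)  txn=BusRd  M[L0]=38
step 7: P1: store L0 := 67  ⟶  IMI  (L0)  txn=BusRdX  M[L0]=38
step 8: P1: store L1 := 68  ⟶  IMI  (L1)  txn=BusRdX  M[L1]=88
step 9: P2: load  L0  ⟶  ISS  (L0)  txn=BusRd+Flush  M[L0]=67
step 10: P0: store L0 := 89  ⟶  MII  (L0)  txn=BusRdX  M[L0]=67
step 11: P2: load  L0  ⟶  SIS  (L0)  txn=BusRd+Flush  M[L0]=89
step 12: P2: store L0 := 45  ⟶  IIM  (L0)  txn=BusRdX  M[L0]=89
step 13: P1: load  L0  ⟶  ISS  (L0)  txn=BusRd+Flush  M[L0]=45
step 14: P1: load  L0  ⟶  ISS  (L0)  txn=∅  M[L0]=45
step 15: P0: load  L1  ⟶  SSI  (L1)  txn=BusRd+Flush  M[L1]=68
step 16: P2: store L0 := 74  ⟶  IIM  (L0)  txn=BusRdX  M[L0]=45
step 17: P2: store L0 := 53  ⟶  IIM  (L0)  txn=∅  M[L0]=45
step 18: P0: load  L0  ⟶  SIS  (L0)  txn=BusRd+Flush  M[L0]=53
step 19: P2: store L0 := 94  ⟶  IIM  (L0)  txn=BusRdX  M[L0]=53
step 20: P0: store L0 := 47  ⟶  MII  (L0)  txn=BusRdX+Flush  M[L0]=94
step 21: P1: store L0 := 8  ⟶  IMI  (L0)  txn=BusRdX+Flush  M[L0]=47

memory[L0] = 47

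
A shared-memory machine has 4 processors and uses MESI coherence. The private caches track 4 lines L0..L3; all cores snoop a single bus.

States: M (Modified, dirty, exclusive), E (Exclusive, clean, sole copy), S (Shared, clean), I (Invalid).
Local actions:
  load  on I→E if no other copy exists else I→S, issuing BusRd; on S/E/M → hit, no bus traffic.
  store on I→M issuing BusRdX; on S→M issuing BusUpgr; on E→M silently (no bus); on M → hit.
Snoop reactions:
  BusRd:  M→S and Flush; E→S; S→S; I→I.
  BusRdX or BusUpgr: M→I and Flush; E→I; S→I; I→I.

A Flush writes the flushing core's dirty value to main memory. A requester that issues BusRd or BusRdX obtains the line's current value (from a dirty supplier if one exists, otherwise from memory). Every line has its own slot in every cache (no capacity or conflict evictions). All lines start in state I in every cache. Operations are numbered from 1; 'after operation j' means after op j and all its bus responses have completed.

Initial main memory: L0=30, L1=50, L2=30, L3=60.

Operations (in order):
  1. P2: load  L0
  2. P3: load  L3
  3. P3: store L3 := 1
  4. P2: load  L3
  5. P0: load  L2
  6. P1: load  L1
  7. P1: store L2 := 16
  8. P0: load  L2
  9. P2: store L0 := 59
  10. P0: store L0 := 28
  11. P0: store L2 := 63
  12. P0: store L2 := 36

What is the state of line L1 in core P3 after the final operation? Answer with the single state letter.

state = I

  op1 P2: load  L0 → I/I/E/I on L0; bus BusRd; mem=30
  op2 P3: load  L3 → I/I/I/E on L3; bus BusRd; mem=60
  op3 P3: store L3 := 1 → I/I/I/M on L3; bus (none); mem=60
  op4 P2: load  L3 → I/I/S/S on L3; bus BusRd Flush; mem=1
  op5 P0: load  L2 → E/I/I/I on L2; bus BusRd; mem=30
  op6 P1: load  L1 → I/E/I/I on L1; bus BusRd; mem=50
  op7 P1: store L2 := 16 → I/M/I/I on L2; bus BusRdX; mem=30
  op8 P0: load  L2 → S/S/I/I on L2; bus BusRd Flush; mem=16
  op9 P2: store L0 := 59 → I/I/M/I on L0; bus (none); mem=30
  op10 P0: store L0 := 28 → M/I/I/I on L0; bus BusRdX Flush; mem=59
  op11 P0: store L2 := 63 → M/I/I/I on L2; bus BusUpgr; mem=16
  op12 P0: store L2 := 36 → M/I/I/I on L2; bus (none); mem=16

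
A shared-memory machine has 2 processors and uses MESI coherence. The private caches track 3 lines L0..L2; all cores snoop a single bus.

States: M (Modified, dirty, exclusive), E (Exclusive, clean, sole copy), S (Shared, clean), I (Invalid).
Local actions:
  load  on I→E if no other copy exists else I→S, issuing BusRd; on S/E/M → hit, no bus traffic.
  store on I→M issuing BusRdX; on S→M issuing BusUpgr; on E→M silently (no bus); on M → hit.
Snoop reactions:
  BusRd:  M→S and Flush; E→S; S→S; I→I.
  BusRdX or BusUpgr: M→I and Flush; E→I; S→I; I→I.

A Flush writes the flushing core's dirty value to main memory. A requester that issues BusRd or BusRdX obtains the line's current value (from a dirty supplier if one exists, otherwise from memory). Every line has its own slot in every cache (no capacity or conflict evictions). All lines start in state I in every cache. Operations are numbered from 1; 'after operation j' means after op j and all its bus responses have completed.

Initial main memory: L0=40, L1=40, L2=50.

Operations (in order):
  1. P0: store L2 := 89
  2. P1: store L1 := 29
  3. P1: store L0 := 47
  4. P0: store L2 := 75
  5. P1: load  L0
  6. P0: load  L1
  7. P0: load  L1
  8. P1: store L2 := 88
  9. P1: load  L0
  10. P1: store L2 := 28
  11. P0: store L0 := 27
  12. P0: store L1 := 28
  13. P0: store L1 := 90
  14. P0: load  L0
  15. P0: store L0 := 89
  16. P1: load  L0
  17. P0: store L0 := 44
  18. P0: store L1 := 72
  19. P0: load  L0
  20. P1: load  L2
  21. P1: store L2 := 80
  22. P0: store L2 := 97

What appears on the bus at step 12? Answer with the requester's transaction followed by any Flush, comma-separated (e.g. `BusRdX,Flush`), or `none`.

[1] P0: store L2 := 89 | P0:M(89), P1:I | bus: BusRdX
[2] P1: store L1 := 29 | P0:I, P1:M(29) | bus: BusRdX
[3] P1: store L0 := 47 | P0:I, P1:M(47) | bus: BusRdX
[4] P0: store L2 := 75 | P0:M(75), P1:I | bus: none
[5] P1: load  L0 | P0:I, P1:M(47) | bus: none
[6] P0: load  L1 | P0:S(29), P1:S(29) | bus: BusRd,Flush
[7] P0: load  L1 | P0:S(29), P1:S(29) | bus: none
[8] P1: store L2 := 88 | P0:I, P1:M(88) | bus: BusRdX,Flush
[9] P1: load  L0 | P0:I, P1:M(47) | bus: none
[10] P1: store L2 := 28 | P0:I, P1:M(28) | bus: none
[11] P0: store L0 := 27 | P0:M(27), P1:I | bus: BusRdX,Flush
[12] P0: store L1 := 28 | P0:M(28), P1:I | bus: BusUpgr
[13] P0: store L1 := 90 | P0:M(90), P1:I | bus: none
[14] P0: load  L0 | P0:M(27), P1:I | bus: none
[15] P0: store L0 := 89 | P0:M(89), P1:I | bus: none
[16] P1: load  L0 | P0:S(89), P1:S(89) | bus: BusRd,Flush
[17] P0: store L0 := 44 | P0:M(44), P1:I | bus: BusUpgr
[18] P0: store L1 := 72 | P0:M(72), P1:I | bus: none
[19] P0: load  L0 | P0:M(44), P1:I | bus: none
[20] P1: load  L2 | P0:I, P1:M(28) | bus: none
[21] P1: store L2 := 80 | P0:I, P1:M(80) | bus: none
[22] P0: store L2 := 97 | P0:M(97), P1:I | bus: BusRdX,Flush

bus = BusUpgr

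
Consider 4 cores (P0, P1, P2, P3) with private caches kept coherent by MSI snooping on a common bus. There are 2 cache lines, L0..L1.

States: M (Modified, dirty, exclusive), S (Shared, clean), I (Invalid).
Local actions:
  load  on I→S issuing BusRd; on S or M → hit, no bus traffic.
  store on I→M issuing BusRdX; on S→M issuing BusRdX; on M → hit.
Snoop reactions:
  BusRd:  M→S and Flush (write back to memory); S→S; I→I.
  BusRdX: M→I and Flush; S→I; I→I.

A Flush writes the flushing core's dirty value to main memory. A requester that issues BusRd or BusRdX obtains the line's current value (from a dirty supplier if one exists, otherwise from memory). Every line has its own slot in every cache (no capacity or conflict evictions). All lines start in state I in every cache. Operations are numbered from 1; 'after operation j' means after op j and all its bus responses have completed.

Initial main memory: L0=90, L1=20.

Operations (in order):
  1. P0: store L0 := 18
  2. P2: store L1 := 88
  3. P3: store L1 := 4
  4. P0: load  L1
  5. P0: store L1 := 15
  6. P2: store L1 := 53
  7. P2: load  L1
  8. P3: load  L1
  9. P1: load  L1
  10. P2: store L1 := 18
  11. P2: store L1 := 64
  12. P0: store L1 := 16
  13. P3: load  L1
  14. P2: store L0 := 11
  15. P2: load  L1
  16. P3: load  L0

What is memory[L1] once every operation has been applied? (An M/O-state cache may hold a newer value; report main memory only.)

  op1 P0: store L0 := 18 → M/I/I/I on L0; bus BusRdX; mem=90
  op2 P2: store L1 := 88 → I/I/M/I on L1; bus BusRdX; mem=20
  op3 P3: store L1 := 4 → I/I/I/M on L1; bus BusRdX Flush; mem=88
  op4 P0: load  L1 → S/I/I/S on L1; bus BusRd Flush; mem=4
  op5 P0: store L1 := 15 → M/I/I/I on L1; bus BusRdX; mem=4
  op6 P2: store L1 := 53 → I/I/M/I on L1; bus BusRdX Flush; mem=15
  op7 P2: load  L1 → I/I/M/I on L1; bus (none); mem=15
  op8 P3: load  L1 → I/I/S/S on L1; bus BusRd Flush; mem=53
  op9 P1: load  L1 → I/S/S/S on L1; bus BusRd; mem=53
  op10 P2: store L1 := 18 → I/I/M/I on L1; bus BusRdX; mem=53
  op11 P2: store L1 := 64 → I/I/M/I on L1; bus (none); mem=53
  op12 P0: store L1 := 16 → M/I/I/I on L1; bus BusRdX Flush; mem=64
  op13 P3: load  L1 → S/I/I/S on L1; bus BusRd Flush; mem=16
  op14 P2: store L0 := 11 → I/I/M/I on L0; bus BusRdX Flush; mem=18
  op15 P2: load  L1 → S/I/S/S on L1; bus BusRd; mem=16
  op16 P3: load  L0 → I/I/S/S on L0; bus BusRd Flush; mem=11

memory[L1] = 16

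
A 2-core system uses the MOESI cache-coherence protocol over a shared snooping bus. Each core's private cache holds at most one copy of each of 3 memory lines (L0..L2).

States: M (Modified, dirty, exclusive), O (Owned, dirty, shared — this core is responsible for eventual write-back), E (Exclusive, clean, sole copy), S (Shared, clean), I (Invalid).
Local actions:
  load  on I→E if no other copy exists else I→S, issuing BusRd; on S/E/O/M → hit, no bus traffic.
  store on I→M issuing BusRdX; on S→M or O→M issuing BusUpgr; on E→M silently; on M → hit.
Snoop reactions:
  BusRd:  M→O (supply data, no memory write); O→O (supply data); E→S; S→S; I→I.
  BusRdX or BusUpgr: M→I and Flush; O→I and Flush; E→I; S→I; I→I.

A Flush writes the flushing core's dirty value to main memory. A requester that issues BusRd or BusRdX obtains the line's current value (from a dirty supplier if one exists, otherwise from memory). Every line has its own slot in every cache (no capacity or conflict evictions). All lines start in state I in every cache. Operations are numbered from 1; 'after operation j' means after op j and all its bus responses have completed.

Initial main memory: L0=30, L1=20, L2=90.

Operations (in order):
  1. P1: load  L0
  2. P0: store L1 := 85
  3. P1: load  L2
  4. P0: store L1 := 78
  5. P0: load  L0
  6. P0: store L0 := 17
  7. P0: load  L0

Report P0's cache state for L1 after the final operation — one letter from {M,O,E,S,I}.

state = M

1. P1: load  L0  bus=[BusRd]  L0: P0=I P1=E  mem[L0]=30
2. P0: store L1 := 85  bus=[BusRdX]  L1: P0=M P1=I  mem[L1]=20
3. P1: load  L2  bus=[BusRd]  L2: P0=I P1=E  mem[L2]=90
4. P0: store L1 := 78  bus=[-]  L1: P0=M P1=I  mem[L1]=20
5. P0: load  L0  bus=[BusRd]  L0: P0=S P1=S  mem[L0]=30
6. P0: store L0 := 17  bus=[BusUpgr]  L0: P0=M P1=I  mem[L0]=30
7. P0: load  L0  bus=[-]  L0: P0=M P1=I  mem[L0]=30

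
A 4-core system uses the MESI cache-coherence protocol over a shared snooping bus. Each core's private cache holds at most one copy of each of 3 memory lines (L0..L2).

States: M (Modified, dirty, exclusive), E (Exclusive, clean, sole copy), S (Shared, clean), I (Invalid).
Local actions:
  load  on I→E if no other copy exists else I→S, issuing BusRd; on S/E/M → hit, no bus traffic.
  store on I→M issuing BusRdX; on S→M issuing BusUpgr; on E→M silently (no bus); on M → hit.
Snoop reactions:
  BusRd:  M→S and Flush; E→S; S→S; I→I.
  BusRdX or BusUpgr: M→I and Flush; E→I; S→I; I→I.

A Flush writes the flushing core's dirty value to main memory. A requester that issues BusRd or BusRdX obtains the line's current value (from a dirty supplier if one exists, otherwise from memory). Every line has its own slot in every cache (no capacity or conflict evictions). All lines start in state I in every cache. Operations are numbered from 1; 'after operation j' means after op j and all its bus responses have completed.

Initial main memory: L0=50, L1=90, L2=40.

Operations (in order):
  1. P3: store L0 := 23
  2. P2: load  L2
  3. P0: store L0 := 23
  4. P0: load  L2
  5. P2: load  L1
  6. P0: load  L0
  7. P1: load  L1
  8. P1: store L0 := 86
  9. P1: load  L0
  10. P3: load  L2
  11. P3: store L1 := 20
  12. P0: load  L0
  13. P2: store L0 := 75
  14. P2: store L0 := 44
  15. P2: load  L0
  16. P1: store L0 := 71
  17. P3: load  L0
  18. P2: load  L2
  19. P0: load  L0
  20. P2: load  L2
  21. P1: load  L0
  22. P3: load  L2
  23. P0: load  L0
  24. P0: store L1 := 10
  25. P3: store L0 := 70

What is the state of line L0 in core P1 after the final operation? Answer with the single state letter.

step 1: P3: store L0 := 23  ⟶  IIIM  (L0)  txn=BusRdX  M[L0]=50
step 2: P2: load  L2  ⟶  IIEI  (L2)  txn=BusRd  M[L2]=40
step 3: P0: store L0 := 23  ⟶  MIII  (L0)  txn=BusRdX+Flush  M[L0]=23
step 4: P0: load  L2  ⟶  SISI  (L2)  txn=BusRd  M[L2]=40
step 5: P2: load  L1  ⟶  IIEI  (L1)  txn=BusRd  M[L1]=90
step 6: P0: load  L0  ⟶  MIII  (L0)  txn=∅  M[L0]=23
step 7: P1: load  L1  ⟶  ISSI  (L1)  txn=BusRd  M[L1]=90
step 8: P1: store L0 := 86  ⟶  IMII  (L0)  txn=BusRdX+Flush  M[L0]=23
step 9: P1: load  L0  ⟶  IMII  (L0)  txn=∅  M[L0]=23
step 10: P3: load  L2  ⟶  SISS  (L2)  txn=BusRd  M[L2]=40
step 11: P3: store L1 := 20  ⟶  IIIM  (L1)  txn=BusRdX  M[L1]=90
step 12: P0: load  L0  ⟶  SSII  (L0)  txn=BusRd+Flush  M[L0]=86
step 13: P2: store L0 := 75  ⟶  IIMI  (L0)  txn=BusRdX  M[L0]=86
step 14: P2: store L0 := 44  ⟶  IIMI  (L0)  txn=∅  M[L0]=86
step 15: P2: load  L0  ⟶  IIMI  (L0)  txn=∅  M[L0]=86
step 16: P1: store L0 := 71  ⟶  IMII  (L0)  txn=BusRdX+Flush  M[L0]=44
step 17: P3: load  L0  ⟶  ISIS  (L0)  txn=BusRd+Flush  M[L0]=71
step 18: P2: load  L2  ⟶  SISS  (L2)  txn=∅  M[L2]=40
step 19: P0: load  L0  ⟶  SSIS  (L0)  txn=BusRd  M[L0]=71
step 20: P2: load  L2  ⟶  SISS  (L2)  txn=∅  M[L2]=40
step 21: P1: load  L0  ⟶  SSIS  (L0)  txn=∅  M[L0]=71
step 22: P3: load  L2  ⟶  SISS  (L2)  txn=∅  M[L2]=40
step 23: P0: load  L0  ⟶  SSIS  (L0)  txn=∅  M[L0]=71
step 24: P0: store L1 := 10  ⟶  MIII  (L1)  txn=BusRdX+Flush  M[L1]=20
step 25: P3: store L0 := 70  ⟶  IIIM  (L0)  txn=BusUpgr  M[L0]=71

state = I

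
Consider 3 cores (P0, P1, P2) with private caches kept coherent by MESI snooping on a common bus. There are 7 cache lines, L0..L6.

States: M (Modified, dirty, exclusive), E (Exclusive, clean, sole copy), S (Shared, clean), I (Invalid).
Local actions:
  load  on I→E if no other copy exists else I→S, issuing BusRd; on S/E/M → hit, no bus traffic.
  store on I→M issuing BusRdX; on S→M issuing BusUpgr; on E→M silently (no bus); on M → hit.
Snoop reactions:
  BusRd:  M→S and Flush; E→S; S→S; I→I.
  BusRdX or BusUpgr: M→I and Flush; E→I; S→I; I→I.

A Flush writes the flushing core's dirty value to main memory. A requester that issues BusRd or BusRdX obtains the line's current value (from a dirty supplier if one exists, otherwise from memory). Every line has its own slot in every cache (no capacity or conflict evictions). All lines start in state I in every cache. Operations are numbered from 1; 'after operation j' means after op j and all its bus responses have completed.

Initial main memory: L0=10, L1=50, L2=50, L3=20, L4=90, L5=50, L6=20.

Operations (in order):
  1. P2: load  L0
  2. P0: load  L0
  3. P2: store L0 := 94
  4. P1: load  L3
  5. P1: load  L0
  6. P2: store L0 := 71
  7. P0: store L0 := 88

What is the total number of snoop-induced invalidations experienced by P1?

step 1: P2: load  L0  ⟶  IIE  (L0)  txn=BusRd  M[L0]=10
step 2: P0: load  L0  ⟶  SIS  (L0)  txn=BusRd  M[L0]=10
step 3: P2: store L0 := 94  ⟶  IIM  (L0)  txn=BusUpgr  M[L0]=10
step 4: P1: load  L3  ⟶  IEI  (L3)  txn=BusRd  M[L3]=20
step 5: P1: load  L0  ⟶  ISS  (L0)  txn=BusRd+Flush  M[L0]=94
step 6: P2: store L0 := 71  ⟶  IIM  (L0)  txn=BusUpgr  M[L0]=94
step 7: P0: store L0 := 88  ⟶  MII  (L0)  txn=BusRdX+Flush  M[L0]=71

invalidations = 1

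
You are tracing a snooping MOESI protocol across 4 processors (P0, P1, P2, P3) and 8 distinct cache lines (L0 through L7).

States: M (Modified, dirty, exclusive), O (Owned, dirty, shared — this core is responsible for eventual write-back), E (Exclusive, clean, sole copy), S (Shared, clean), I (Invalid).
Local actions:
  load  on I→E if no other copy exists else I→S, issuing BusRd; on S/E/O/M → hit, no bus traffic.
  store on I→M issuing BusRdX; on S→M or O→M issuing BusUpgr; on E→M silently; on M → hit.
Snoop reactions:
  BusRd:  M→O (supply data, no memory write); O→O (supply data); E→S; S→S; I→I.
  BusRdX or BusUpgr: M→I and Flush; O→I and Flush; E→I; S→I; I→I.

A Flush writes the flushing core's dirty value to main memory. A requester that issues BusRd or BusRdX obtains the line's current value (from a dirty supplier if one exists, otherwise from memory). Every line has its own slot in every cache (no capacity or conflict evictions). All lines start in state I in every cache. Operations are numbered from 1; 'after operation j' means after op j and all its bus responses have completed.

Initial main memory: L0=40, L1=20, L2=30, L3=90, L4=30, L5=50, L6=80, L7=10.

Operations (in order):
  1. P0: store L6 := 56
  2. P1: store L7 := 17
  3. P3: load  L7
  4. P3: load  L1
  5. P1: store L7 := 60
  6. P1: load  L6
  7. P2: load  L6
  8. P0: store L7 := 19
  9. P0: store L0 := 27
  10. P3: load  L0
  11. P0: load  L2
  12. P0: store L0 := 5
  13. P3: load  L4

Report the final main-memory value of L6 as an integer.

1. P0: store L6 := 56  bus=[BusRdX]  L6: P0=M P1=I P2=I P3=I  mem[L6]=80
2. P1: store L7 := 17  bus=[BusRdX]  L7: P0=I P1=M P2=I P3=I  mem[L7]=10
3. P3: load  L7  bus=[BusRd]  L7: P0=I P1=O P2=I P3=S  mem[L7]=10
4. P3: load  L1  bus=[BusRd]  L1: P0=I P1=I P2=I P3=E  mem[L1]=20
5. P1: store L7 := 60  bus=[BusUpgr]  L7: P0=I P1=M P2=I P3=I  mem[L7]=10
6. P1: load  L6  bus=[BusRd]  L6: P0=O P1=S P2=I P3=I  mem[L6]=80
7. P2: load  L6  bus=[BusRd]  L6: P0=O P1=S P2=S P3=I  mem[L6]=80
8. P0: store L7 := 19  bus=[BusRdX,Flush]  L7: P0=M P1=I P2=I P3=I  mem[L7]=60
9. P0: store L0 := 27  bus=[BusRdX]  L0: P0=M P1=I P2=I P3=I  mem[L0]=40
10. P3: load  L0  bus=[BusRd]  L0: P0=O P1=I P2=I P3=S  mem[L0]=40
11. P0: load  L2  bus=[BusRd]  L2: P0=E P1=I P2=I P3=I  mem[L2]=30
12. P0: store L0 := 5  bus=[BusUpgr]  L0: P0=M P1=I P2=I P3=I  mem[L0]=40
13. P3: load  L4  bus=[BusRd]  L4: P0=I P1=I P2=I P3=E  mem[L4]=30

memory[L6] = 80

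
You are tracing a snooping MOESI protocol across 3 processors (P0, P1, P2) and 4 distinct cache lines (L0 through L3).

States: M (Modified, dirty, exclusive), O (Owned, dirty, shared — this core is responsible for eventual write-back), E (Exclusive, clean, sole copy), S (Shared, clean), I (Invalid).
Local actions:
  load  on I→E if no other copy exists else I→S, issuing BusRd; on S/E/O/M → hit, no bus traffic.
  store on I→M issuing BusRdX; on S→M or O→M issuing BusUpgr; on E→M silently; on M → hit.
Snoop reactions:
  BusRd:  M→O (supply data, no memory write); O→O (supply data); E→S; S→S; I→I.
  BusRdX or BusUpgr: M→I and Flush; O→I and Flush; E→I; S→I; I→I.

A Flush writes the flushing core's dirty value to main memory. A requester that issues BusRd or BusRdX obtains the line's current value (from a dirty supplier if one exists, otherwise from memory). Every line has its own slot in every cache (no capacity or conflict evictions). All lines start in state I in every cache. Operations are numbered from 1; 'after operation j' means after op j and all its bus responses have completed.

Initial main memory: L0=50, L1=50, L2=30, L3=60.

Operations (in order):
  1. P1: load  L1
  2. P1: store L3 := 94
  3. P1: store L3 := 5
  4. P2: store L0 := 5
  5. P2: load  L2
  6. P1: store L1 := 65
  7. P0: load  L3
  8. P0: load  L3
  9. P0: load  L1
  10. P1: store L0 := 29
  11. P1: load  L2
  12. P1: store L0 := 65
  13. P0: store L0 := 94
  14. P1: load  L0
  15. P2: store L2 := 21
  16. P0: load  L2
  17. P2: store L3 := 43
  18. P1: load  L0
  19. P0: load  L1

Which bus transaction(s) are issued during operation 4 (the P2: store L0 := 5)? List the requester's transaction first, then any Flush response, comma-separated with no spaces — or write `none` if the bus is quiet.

bus = BusRdX

  op1 P1: load  L1 → I/E/I on L1; bus BusRd; mem=50
  op2 P1: store L3 := 94 → I/M/I on L3; bus BusRdX; mem=60
  op3 P1: store L3 := 5 → I/M/I on L3; bus (none); mem=60
  op4 P2: store L0 := 5 → I/I/M on L0; bus BusRdX; mem=50
  op5 P2: load  L2 → I/I/E on L2; bus BusRd; mem=30
  op6 P1: store L1 := 65 → I/M/I on L1; bus (none); mem=50
  op7 P0: load  L3 → S/O/I on L3; bus BusRd; mem=60
  op8 P0: load  L3 → S/O/I on L3; bus (none); mem=60
  op9 P0: load  L1 → S/O/I on L1; bus BusRd; mem=50
  op10 P1: store L0 := 29 → I/M/I on L0; bus BusRdX Flush; mem=5
  op11 P1: load  L2 → I/S/S on L2; bus BusRd; mem=30
  op12 P1: store L0 := 65 → I/M/I on L0; bus (none); mem=5
  op13 P0: store L0 := 94 → M/I/I on L0; bus BusRdX Flush; mem=65
  op14 P1: load  L0 → O/S/I on L0; bus BusRd; mem=65
  op15 P2: store L2 := 21 → I/I/M on L2; bus BusUpgr; mem=30
  op16 P0: load  L2 → S/I/O on L2; bus BusRd; mem=30
  op17 P2: store L3 := 43 → I/I/M on L3; bus BusRdX Flush; mem=5
  op18 P1: load  L0 → O/S/I on L0; bus (none); mem=65
  op19 P0: load  L1 → S/O/I on L1; bus (none); mem=50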